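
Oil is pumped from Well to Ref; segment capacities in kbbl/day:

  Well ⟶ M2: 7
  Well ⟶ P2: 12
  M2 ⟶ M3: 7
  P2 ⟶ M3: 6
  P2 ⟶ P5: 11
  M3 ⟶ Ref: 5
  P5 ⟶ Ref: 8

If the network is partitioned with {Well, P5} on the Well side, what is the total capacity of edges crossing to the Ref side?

27

Edges leaving {Well, P5}: Well→M2 (7), Well→P2 (12), P5→Ref (8).
Cut capacity = 7 + 12 + 8 = 27.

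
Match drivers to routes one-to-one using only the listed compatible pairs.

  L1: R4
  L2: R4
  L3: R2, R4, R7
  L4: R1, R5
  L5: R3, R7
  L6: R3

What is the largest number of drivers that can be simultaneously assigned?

Unit-capacity flow: source→left, listed edges, right→sink; max matching = max flow.
Augmenting path L1→R4 (+1); matched 1.
Augmenting path L3→R2 (+1); matched 2.
Augmenting path L4→R1 (+1); matched 3.
Augmenting path L5→R3 (+1); matched 4.
Augmenting path L6→R3→L5→R7 (+1); matched 5.
No augmenting path remains; maximum matching = 5.
König certificate: {L3, L4, L5, L6, R4} is a vertex cover of size 5 (every listed pair touches it), so no matching can be larger.

5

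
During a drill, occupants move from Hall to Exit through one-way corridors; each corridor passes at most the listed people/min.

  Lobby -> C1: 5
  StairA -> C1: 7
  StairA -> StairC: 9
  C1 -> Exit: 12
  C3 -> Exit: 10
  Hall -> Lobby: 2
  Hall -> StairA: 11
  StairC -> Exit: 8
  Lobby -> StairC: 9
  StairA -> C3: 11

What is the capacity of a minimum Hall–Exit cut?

13

Augment Hall→Lobby→C1→Exit: bottleneck 2, flow now 2.
Augment Hall→StairA→C3→Exit: bottleneck 10, flow now 12.
Augment Hall→StairA→C1→Exit: bottleneck 1, flow now 13.
No augmenting path remains; maximum flow = 13.
By max-flow min-cut, the minimum cut capacity equals the max flow.
In the residual graph, reachable from Hall: {Hall}.
Min-cut edges: Hall→Lobby (2), Hall→StairA (11); capacity 2 + 11 = 13.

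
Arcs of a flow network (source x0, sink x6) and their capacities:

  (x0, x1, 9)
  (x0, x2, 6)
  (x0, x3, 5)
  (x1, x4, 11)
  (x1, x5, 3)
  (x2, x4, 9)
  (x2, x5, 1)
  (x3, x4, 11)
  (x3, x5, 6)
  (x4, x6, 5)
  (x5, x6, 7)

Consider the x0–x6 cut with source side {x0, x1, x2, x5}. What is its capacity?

Edges leaving {x0, x1, x2, x5}: x0→x3 (5), x1→x4 (11), x2→x4 (9), x5→x6 (7).
Cut capacity = 5 + 11 + 9 + 7 = 32.

32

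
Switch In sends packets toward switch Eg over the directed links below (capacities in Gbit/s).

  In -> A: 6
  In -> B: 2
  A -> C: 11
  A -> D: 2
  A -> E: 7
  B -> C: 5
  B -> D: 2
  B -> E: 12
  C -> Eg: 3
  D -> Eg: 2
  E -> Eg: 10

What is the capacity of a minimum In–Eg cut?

8

Augment In→A→C→Eg: bottleneck 3, flow now 3.
Augment In→A→D→Eg: bottleneck 2, flow now 5.
Augment In→A→E→Eg: bottleneck 1, flow now 6.
Augment In→B→E→Eg: bottleneck 2, flow now 8.
No augmenting path remains; maximum flow = 8.
By max-flow min-cut, the minimum cut capacity equals the max flow.
In the residual graph, reachable from In: {In}.
Min-cut edges: In→A (6), In→B (2); capacity 6 + 2 = 8.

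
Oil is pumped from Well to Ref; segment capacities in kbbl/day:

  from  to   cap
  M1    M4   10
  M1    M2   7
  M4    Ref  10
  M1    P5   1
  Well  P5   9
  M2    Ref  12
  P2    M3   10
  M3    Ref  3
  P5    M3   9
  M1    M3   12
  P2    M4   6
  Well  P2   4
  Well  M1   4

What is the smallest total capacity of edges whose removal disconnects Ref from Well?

11

Augment Well→P2→M4→Ref: bottleneck 4, flow now 4.
Augment Well→P5→M3→Ref: bottleneck 3, flow now 7.
Augment Well→M1→M4→Ref: bottleneck 4, flow now 11.
No augmenting path remains; maximum flow = 11.
By max-flow min-cut, the minimum cut capacity equals the max flow.
In the residual graph, reachable from Well: {Well, P5, M3}.
Min-cut edges: Well→P2 (4), Well→M1 (4), M3→Ref (3); capacity 4 + 4 + 3 = 11.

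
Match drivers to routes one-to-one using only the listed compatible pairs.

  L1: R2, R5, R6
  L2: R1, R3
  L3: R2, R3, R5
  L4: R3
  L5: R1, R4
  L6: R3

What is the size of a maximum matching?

5

Unit-capacity flow: source→left, listed edges, right→sink; max matching = max flow.
Augmenting path L1→R2 (+1); matched 1.
Augmenting path L2→R1 (+1); matched 2.
Augmenting path L3→R3 (+1); matched 3.
Augmenting path L5→R4 (+1); matched 4.
Augmenting path L4→R3→L3→R5 (+1); matched 5.
No augmenting path remains; maximum matching = 5.
König certificate: {L1, L2, L3, L5, R3} is a vertex cover of size 5 (every listed pair touches it), so no matching can be larger.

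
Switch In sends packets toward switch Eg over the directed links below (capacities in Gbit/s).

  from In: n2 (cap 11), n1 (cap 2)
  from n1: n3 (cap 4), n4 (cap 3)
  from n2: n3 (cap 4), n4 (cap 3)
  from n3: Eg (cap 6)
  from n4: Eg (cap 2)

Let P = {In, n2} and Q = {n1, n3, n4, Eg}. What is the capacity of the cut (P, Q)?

Edges leaving {In, n2}: In→n1 (2), n2→n3 (4), n2→n4 (3).
Cut capacity = 2 + 4 + 3 = 9.

9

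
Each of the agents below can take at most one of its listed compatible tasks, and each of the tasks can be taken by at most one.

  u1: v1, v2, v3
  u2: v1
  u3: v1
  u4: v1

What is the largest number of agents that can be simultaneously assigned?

2

Unit-capacity flow: source→left, listed edges, right→sink; max matching = max flow.
Augmenting path u1→v1 (+1); matched 1.
Augmenting path u2→v1→u1→v2 (+1); matched 2.
No augmenting path remains; maximum matching = 2.
König certificate: {u1, v1} is a vertex cover of size 2 (every listed pair touches it), so no matching can be larger.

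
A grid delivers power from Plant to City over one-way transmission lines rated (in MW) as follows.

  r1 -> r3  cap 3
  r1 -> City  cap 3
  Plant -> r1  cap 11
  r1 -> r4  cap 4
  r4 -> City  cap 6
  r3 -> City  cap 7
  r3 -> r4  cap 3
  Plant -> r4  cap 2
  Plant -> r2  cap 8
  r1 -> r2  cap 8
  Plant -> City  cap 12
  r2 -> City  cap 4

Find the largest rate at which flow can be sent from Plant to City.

28

Augment Plant→City: bottleneck 12, flow now 12.
Augment Plant→r1→City: bottleneck 3, flow now 15.
Augment Plant→r2→City: bottleneck 4, flow now 19.
Augment Plant→r4→City: bottleneck 2, flow now 21.
Augment Plant→r1→r3→City: bottleneck 3, flow now 24.
Augment Plant→r1→r4→City: bottleneck 4, flow now 28.
No augmenting path remains; maximum flow = 28.
In the residual graph, reachable from Plant: {Plant, r1, r2}.
Min-cut edges: Plant→r4 (2), Plant→City (12), r1→r3 (3), r1→r4 (4), r1→City (3), r2→City (4); capacity 2 + 12 + 3 + 4 + 3 + 4 = 28.
This cut is saturated, so no flow can exceed 28.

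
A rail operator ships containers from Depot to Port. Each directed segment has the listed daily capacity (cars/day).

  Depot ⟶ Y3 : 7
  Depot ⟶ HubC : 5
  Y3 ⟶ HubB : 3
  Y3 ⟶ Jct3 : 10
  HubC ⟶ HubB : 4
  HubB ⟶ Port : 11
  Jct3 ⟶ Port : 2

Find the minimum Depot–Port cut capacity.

Augment Depot→Y3→HubB→Port: bottleneck 3, flow now 3.
Augment Depot→Y3→Jct3→Port: bottleneck 2, flow now 5.
Augment Depot→HubC→HubB→Port: bottleneck 4, flow now 9.
No augmenting path remains; maximum flow = 9.
By max-flow min-cut, the minimum cut capacity equals the max flow.
In the residual graph, reachable from Depot: {Depot, Y3, HubC, Jct3}.
Min-cut edges: Y3→HubB (3), HubC→HubB (4), Jct3→Port (2); capacity 3 + 4 + 2 = 9.

9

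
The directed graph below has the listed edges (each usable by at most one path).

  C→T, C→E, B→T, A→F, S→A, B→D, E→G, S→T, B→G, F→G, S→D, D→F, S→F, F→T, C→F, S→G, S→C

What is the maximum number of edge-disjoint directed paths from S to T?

Assign every edge capacity 1; by Menger, the answer equals the max flow.
Path S→T (+1); total 1.
Path S→C→T (+1); total 2.
Path S→F→T (+1); total 3.
No residual S→T path; max flow = 3.
Certifying cut of size 3: {F→T, S→C, S→T}.

3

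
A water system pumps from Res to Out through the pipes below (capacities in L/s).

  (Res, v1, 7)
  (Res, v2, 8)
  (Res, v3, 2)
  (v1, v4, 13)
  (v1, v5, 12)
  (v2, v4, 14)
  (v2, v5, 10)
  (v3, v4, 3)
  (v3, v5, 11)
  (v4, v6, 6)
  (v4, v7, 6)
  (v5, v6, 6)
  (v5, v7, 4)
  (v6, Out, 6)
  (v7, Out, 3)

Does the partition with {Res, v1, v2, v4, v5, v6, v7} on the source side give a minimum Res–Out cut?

No — its capacity is 11, but the minimum cut has capacity 9.

Given cut capacity: 2 + 6 + 3 = 11.
Augment Res→v1→v4→v6→Out: bottleneck 6, flow now 6.
Augment Res→v1→v4→v7→Out: bottleneck 1, flow now 7.
Augment Res→v2→v4→v7→Out: bottleneck 2, flow now 9.
No augmenting path remains; maximum flow = 9.
In the residual graph, reachable from Res: {Res, v1, v2, v3, v4, v5, v6, v7}.
Min-cut edges: v6→Out (6), v7→Out (3); capacity 6 + 3 = 9.
Cut capacity 11 exceeds the max flow 9, so it is not minimum.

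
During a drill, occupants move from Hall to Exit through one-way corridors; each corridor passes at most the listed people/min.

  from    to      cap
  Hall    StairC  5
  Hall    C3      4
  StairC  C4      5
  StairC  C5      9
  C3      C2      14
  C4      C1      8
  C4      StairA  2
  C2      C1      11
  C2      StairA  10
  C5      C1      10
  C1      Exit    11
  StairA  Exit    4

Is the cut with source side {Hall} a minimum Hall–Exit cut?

Given cut capacity: 5 + 4 = 9.
Augment Hall→StairC→C4→C1→Exit: bottleneck 5, flow now 5.
Augment Hall→C3→C2→C1→Exit: bottleneck 4, flow now 9.
No augmenting path remains; maximum flow = 9.
Cut capacity 9 equals the max flow, so it is a minimum cut.

Yes — it is a minimum cut (capacity 9).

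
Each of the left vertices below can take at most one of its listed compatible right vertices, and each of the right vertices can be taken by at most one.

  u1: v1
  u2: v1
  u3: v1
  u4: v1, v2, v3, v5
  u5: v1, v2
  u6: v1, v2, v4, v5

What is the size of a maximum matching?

Unit-capacity flow: source→left, listed edges, right→sink; max matching = max flow.
Augmenting path u1→v1 (+1); matched 1.
Augmenting path u4→v2 (+1); matched 2.
Augmenting path u6→v4 (+1); matched 3.
Augmenting path u5→v2→u4→v3 (+1); matched 4.
No augmenting path remains; maximum matching = 4.
König certificate: {u4, u5, u6, v1} is a vertex cover of size 4 (every listed pair touches it), so no matching can be larger.

4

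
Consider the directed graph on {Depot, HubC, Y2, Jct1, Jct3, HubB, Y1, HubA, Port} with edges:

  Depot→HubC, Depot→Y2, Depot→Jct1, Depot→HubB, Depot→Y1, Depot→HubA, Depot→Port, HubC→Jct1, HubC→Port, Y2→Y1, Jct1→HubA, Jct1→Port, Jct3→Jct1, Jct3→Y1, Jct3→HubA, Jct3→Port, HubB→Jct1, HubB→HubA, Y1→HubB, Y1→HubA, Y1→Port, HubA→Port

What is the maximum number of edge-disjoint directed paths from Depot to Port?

Assign every edge capacity 1; by Menger, the answer equals the max flow.
Path Depot→Port (+1); total 1.
Path Depot→HubC→Port (+1); total 2.
Path Depot→Jct1→Port (+1); total 3.
Path Depot→Y1→Port (+1); total 4.
Path Depot→HubA→Port (+1); total 5.
No residual Depot→Port path; max flow = 5.
Certifying cut of size 5: {Depot→HubC, Depot→Port, HubA→Port, Jct1→Port, Y1→Port}.

5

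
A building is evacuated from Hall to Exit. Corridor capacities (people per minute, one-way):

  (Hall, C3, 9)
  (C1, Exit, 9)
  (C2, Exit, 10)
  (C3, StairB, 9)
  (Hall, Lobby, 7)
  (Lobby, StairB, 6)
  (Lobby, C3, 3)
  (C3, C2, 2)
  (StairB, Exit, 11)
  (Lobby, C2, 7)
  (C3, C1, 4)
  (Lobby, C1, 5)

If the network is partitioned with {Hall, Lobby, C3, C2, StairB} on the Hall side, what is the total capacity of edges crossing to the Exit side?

Edges leaving {Hall, Lobby, C3, C2, StairB}: Lobby→C1 (5), C3→C1 (4), C2→Exit (10), StairB→Exit (11).
Cut capacity = 5 + 4 + 10 + 11 = 30.

30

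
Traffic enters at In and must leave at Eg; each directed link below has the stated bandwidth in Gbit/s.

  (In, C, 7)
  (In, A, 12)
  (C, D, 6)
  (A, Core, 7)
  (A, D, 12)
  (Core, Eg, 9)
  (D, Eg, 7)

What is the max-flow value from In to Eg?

Augment In→C→D→Eg: bottleneck 6, flow now 6.
Augment In→A→Core→Eg: bottleneck 7, flow now 13.
Augment In→A→D→Eg: bottleneck 1, flow now 14.
No augmenting path remains; maximum flow = 14.
In the residual graph, reachable from In: {In, C, A, D}.
Min-cut edges: A→Core (7), D→Eg (7); capacity 7 + 7 = 14.
This cut is saturated, so no flow can exceed 14.

14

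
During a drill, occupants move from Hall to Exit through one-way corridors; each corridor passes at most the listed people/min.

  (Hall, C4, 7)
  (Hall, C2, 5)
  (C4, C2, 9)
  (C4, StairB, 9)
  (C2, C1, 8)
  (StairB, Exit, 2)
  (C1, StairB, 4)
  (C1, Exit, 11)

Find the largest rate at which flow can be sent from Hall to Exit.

Augment Hall→C4→StairB→Exit: bottleneck 2, flow now 2.
Augment Hall→C2→C1→Exit: bottleneck 5, flow now 7.
Augment Hall→C4→C2→C1→Exit: bottleneck 3, flow now 10.
No augmenting path remains; maximum flow = 10.
In the residual graph, reachable from Hall: {Hall, C4, C2, StairB}.
Min-cut edges: C2→C1 (8), StairB→Exit (2); capacity 8 + 2 = 10.
This cut is saturated, so no flow can exceed 10.

10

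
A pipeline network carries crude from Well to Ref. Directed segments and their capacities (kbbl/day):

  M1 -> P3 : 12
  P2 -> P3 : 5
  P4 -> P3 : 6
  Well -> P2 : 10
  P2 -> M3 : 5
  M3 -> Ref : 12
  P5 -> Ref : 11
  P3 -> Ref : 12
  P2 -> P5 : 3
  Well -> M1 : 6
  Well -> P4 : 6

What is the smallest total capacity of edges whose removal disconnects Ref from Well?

Augment Well→P4→P3→Ref: bottleneck 6, flow now 6.
Augment Well→P2→M3→Ref: bottleneck 5, flow now 11.
Augment Well→P2→P3→Ref: bottleneck 5, flow now 16.
Augment Well→M1→P3→Ref: bottleneck 1, flow now 17.
Augment Well→M1→P3→P2→P5→Ref: bottleneck 3, flow now 20. (uses reverse residual edge)
No augmenting path remains; maximum flow = 20.
By max-flow min-cut, the minimum cut capacity equals the max flow.
In the residual graph, reachable from Well: {Well, P4, P2, M1, P3}.
Min-cut edges: P2→M3 (5), P2→P5 (3), P3→Ref (12); capacity 5 + 3 + 12 = 20.

20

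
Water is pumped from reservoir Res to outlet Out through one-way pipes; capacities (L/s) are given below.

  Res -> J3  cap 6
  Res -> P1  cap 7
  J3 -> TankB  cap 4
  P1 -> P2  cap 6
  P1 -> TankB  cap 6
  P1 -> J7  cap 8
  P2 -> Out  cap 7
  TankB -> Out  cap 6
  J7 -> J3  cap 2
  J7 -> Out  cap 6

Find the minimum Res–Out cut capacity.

Augment Res→J3→TankB→Out: bottleneck 4, flow now 4.
Augment Res→P1→P2→Out: bottleneck 6, flow now 10.
Augment Res→P1→TankB→Out: bottleneck 1, flow now 11.
No augmenting path remains; maximum flow = 11.
By max-flow min-cut, the minimum cut capacity equals the max flow.
In the residual graph, reachable from Res: {Res, J3}.
Min-cut edges: Res→P1 (7), J3→TankB (4); capacity 7 + 4 = 11.

11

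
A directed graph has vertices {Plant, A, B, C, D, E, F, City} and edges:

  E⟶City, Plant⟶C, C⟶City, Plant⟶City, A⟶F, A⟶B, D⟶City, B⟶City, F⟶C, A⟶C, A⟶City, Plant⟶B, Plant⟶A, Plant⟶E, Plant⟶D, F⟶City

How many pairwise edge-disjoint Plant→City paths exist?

6

Assign every edge capacity 1; by Menger, the answer equals the max flow.
Path Plant→City (+1); total 1.
Path Plant→A→City (+1); total 2.
Path Plant→B→City (+1); total 3.
Path Plant→C→City (+1); total 4.
Path Plant→D→City (+1); total 5.
Path Plant→E→City (+1); total 6.
No residual Plant→City path; max flow = 6.
Certifying cut of size 6: {Plant→A, Plant→B, Plant→C, Plant→City, Plant→D, Plant→E}.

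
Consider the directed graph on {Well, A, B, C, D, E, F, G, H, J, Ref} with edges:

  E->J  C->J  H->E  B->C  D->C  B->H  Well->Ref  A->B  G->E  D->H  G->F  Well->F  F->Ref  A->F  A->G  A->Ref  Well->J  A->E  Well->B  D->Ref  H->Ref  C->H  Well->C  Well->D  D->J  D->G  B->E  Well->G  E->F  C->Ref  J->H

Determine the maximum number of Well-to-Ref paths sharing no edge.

Assign every edge capacity 1; by Menger, the answer equals the max flow.
Path Well→Ref (+1); total 1.
Path Well→C→Ref (+1); total 2.
Path Well→D→Ref (+1); total 3.
Path Well→F→Ref (+1); total 4.
Path Well→B→H→Ref (+1); total 5.
No residual Well→Ref path; max flow = 5.
Certifying cut of size 5: {C→Ref, F→Ref, H→Ref, Well→D, Well→Ref}.

5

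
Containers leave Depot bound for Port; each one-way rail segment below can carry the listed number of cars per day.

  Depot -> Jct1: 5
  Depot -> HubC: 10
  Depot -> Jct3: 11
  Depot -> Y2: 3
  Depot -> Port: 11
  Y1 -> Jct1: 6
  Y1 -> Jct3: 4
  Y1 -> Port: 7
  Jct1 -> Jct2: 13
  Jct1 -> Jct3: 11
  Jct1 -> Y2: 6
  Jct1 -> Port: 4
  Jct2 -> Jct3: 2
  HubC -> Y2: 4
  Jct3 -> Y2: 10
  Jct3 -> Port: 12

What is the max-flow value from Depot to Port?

27

Augment Depot→Port: bottleneck 11, flow now 11.
Augment Depot→Jct1→Port: bottleneck 4, flow now 15.
Augment Depot→Jct3→Port: bottleneck 11, flow now 26.
Augment Depot→Jct1→Jct3→Port: bottleneck 1, flow now 27.
No augmenting path remains; maximum flow = 27.
In the residual graph, reachable from Depot: {Depot, HubC, Y2}.
Min-cut edges: Depot→Jct1 (5), Depot→Jct3 (11), Depot→Port (11); capacity 5 + 11 + 11 = 27.
This cut is saturated, so no flow can exceed 27.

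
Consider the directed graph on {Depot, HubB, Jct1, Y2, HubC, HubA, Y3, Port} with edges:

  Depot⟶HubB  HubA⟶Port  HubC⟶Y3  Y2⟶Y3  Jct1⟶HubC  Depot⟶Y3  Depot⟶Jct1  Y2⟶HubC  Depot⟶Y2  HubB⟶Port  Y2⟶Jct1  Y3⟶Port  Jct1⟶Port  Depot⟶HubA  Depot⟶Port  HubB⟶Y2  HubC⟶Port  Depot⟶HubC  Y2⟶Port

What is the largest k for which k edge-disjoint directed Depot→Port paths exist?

Assign every edge capacity 1; by Menger, the answer equals the max flow.
Path Depot→Port (+1); total 1.
Path Depot→HubB→Port (+1); total 2.
Path Depot→Jct1→Port (+1); total 3.
Path Depot→Y2→Port (+1); total 4.
Path Depot→HubC→Port (+1); total 5.
Path Depot→HubA→Port (+1); total 6.
Path Depot→Y3→Port (+1); total 7.
No residual Depot→Port path; max flow = 7.
Certifying cut of size 7: {Depot→HubA, Depot→HubB, Depot→HubC, Depot→Jct1, Depot→Port, Depot→Y2, Depot→Y3}.

7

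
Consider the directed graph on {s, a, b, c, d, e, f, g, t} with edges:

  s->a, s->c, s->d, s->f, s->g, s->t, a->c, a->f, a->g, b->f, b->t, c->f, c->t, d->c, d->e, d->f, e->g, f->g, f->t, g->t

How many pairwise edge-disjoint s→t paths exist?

4

Assign every edge capacity 1; by Menger, the answer equals the max flow.
Path s→t (+1); total 1.
Path s→c→t (+1); total 2.
Path s→f→t (+1); total 3.
Path s→g→t (+1); total 4.
No residual s→t path; max flow = 4.
Certifying cut of size 4: {c→t, f→t, g→t, s→t}.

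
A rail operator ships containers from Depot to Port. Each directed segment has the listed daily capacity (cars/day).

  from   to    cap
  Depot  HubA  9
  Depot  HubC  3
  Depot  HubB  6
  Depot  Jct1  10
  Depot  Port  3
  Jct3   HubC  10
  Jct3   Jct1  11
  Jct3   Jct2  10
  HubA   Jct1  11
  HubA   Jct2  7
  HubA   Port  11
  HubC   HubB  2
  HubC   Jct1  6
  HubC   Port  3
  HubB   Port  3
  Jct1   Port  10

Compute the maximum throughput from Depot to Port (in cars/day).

Augment Depot→Port: bottleneck 3, flow now 3.
Augment Depot→HubA→Port: bottleneck 9, flow now 12.
Augment Depot→HubC→Port: bottleneck 3, flow now 15.
Augment Depot→HubB→Port: bottleneck 3, flow now 18.
Augment Depot→Jct1→Port: bottleneck 10, flow now 28.
No augmenting path remains; maximum flow = 28.
In the residual graph, reachable from Depot: {Depot, HubB}.
Min-cut edges: Depot→HubA (9), Depot→HubC (3), Depot→Jct1 (10), Depot→Port (3), HubB→Port (3); capacity 9 + 3 + 10 + 3 + 3 = 28.
This cut is saturated, so no flow can exceed 28.

28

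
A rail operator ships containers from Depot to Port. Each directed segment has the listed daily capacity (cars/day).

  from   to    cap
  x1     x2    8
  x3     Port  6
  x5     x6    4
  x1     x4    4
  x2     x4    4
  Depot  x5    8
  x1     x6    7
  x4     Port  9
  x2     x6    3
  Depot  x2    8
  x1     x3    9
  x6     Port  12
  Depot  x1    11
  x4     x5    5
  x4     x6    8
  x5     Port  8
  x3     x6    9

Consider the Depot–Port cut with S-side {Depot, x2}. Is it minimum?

Given cut capacity: 11 + 8 + 4 + 3 = 26.
Augment Depot→x5→Port: bottleneck 8, flow now 8.
Augment Depot→x1→x3→Port: bottleneck 6, flow now 14.
Augment Depot→x1→x4→Port: bottleneck 4, flow now 18.
Augment Depot→x1→x6→Port: bottleneck 1, flow now 19.
Augment Depot→x2→x4→Port: bottleneck 4, flow now 23.
Augment Depot→x2→x6→Port: bottleneck 3, flow now 26.
No augmenting path remains; maximum flow = 26.
Cut capacity 26 equals the max flow, so it is a minimum cut.

Yes — it is a minimum cut (capacity 26).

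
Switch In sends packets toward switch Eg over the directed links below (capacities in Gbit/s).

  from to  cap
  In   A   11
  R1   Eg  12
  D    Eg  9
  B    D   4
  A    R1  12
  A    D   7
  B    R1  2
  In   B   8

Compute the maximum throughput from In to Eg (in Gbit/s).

17

Augment In→B→R1→Eg: bottleneck 2, flow now 2.
Augment In→B→D→Eg: bottleneck 4, flow now 6.
Augment In→A→R1→Eg: bottleneck 10, flow now 16.
Augment In→A→D→Eg: bottleneck 1, flow now 17.
No augmenting path remains; maximum flow = 17.
In the residual graph, reachable from In: {In, B}.
Min-cut edges: In→A (11), B→R1 (2), B→D (4); capacity 11 + 2 + 4 = 17.
This cut is saturated, so no flow can exceed 17.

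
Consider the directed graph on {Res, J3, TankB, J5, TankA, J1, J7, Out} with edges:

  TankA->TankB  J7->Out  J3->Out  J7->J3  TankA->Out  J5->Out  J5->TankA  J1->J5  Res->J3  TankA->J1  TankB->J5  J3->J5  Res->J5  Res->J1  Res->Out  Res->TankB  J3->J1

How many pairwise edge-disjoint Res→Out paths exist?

Assign every edge capacity 1; by Menger, the answer equals the max flow.
Path Res→Out (+1); total 1.
Path Res→J3→Out (+1); total 2.
Path Res→J5→Out (+1); total 3.
Path Res→TankB→J5→TankA→Out (+1); total 4.
No residual Res→Out path; max flow = 4.
Certifying cut of size 4: {J5→Out, J5→TankA, Res→J3, Res→Out}.

4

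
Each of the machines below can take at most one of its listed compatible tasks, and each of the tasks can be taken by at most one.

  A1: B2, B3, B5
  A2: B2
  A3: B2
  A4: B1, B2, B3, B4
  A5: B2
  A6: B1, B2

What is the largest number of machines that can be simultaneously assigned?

4

Unit-capacity flow: source→left, listed edges, right→sink; max matching = max flow.
Augmenting path A1→B2 (+1); matched 1.
Augmenting path A4→B1 (+1); matched 2.
Augmenting path A2→B2→A1→B3 (+1); matched 3.
Augmenting path A6→B1→A4→B4 (+1); matched 4.
No augmenting path remains; maximum matching = 4.
König certificate: {A1, A4, A6, B2} is a vertex cover of size 4 (every listed pair touches it), so no matching can be larger.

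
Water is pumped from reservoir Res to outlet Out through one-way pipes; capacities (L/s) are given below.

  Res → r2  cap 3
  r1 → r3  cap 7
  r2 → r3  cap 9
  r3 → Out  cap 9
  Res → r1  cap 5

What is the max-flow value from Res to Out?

Augment Res→r1→r3→Out: bottleneck 5, flow now 5.
Augment Res→r2→r3→Out: bottleneck 3, flow now 8.
No augmenting path remains; maximum flow = 8.
In the residual graph, reachable from Res: {Res}.
Min-cut edges: Res→r1 (5), Res→r2 (3); capacity 5 + 3 = 8.
This cut is saturated, so no flow can exceed 8.

8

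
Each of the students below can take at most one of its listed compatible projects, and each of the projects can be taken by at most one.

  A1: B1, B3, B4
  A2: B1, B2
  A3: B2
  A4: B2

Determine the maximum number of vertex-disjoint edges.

Unit-capacity flow: source→left, listed edges, right→sink; max matching = max flow.
Augmenting path A1→B1 (+1); matched 1.
Augmenting path A2→B2 (+1); matched 2.
Augmenting path A3→B2→A2→B1→A1→B3 (+1); matched 3.
No augmenting path remains; maximum matching = 3.
König certificate: {A1, A2, B2} is a vertex cover of size 3 (every listed pair touches it), so no matching can be larger.

3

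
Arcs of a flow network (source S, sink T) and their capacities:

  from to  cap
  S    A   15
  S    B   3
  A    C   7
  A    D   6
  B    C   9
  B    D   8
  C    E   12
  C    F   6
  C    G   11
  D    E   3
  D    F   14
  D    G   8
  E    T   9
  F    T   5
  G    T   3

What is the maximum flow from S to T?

Augment S→A→C→E→T: bottleneck 7, flow now 7.
Augment S→A→D→E→T: bottleneck 2, flow now 9.
Augment S→A→D→F→T: bottleneck 4, flow now 13.
Augment S→B→C→F→T: bottleneck 1, flow now 14.
Augment S→B→C→G→T: bottleneck 2, flow now 16.
No augmenting path remains; maximum flow = 16.
In the residual graph, reachable from S: {S, A}.
Min-cut edges: S→B (3), A→C (7), A→D (6); capacity 3 + 7 + 6 = 16.
This cut is saturated, so no flow can exceed 16.

16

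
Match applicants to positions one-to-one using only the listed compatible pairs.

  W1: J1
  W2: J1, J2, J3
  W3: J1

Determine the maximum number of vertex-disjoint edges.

Unit-capacity flow: source→left, listed edges, right→sink; max matching = max flow.
Augmenting path W1→J1 (+1); matched 1.
Augmenting path W2→J2 (+1); matched 2.
No augmenting path remains; maximum matching = 2.
König certificate: {W2, J1} is a vertex cover of size 2 (every listed pair touches it), so no matching can be larger.

2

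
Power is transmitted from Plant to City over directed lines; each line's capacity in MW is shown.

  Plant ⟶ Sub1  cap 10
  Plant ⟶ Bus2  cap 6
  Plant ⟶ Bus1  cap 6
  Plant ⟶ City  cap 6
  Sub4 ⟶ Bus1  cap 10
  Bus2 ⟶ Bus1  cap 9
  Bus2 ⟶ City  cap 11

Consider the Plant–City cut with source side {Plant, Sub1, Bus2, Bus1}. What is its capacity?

Edges leaving {Plant, Sub1, Bus2, Bus1}: Plant→City (6), Bus2→City (11).
Cut capacity = 6 + 11 = 17.

17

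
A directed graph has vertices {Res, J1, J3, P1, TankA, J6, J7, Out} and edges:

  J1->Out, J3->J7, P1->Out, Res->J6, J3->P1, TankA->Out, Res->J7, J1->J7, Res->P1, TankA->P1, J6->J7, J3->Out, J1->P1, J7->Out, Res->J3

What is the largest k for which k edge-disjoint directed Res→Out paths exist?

Assign every edge capacity 1; by Menger, the answer equals the max flow.
Path Res→J3→Out (+1); total 1.
Path Res→P1→Out (+1); total 2.
Path Res→J7→Out (+1); total 3.
No residual Res→Out path; max flow = 3.
Certifying cut of size 3: {J7→Out, Res→J3, Res→P1}.

3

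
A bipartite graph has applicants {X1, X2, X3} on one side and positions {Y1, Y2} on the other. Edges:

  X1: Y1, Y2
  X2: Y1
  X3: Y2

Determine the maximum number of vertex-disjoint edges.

2

Unit-capacity flow: source→left, listed edges, right→sink; max matching = max flow.
Augmenting path X1→Y1 (+1); matched 1.
Augmenting path X3→Y2 (+1); matched 2.
No augmenting path remains; maximum matching = 2.
König certificate: {Y1, Y2} is a vertex cover of size 2 (every listed pair touches it), so no matching can be larger.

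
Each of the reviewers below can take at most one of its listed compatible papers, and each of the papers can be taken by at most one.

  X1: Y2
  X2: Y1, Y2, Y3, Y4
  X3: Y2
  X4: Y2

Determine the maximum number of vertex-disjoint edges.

2

Unit-capacity flow: source→left, listed edges, right→sink; max matching = max flow.
Augmenting path X1→Y2 (+1); matched 1.
Augmenting path X2→Y1 (+1); matched 2.
No augmenting path remains; maximum matching = 2.
König certificate: {X2, Y2} is a vertex cover of size 2 (every listed pair touches it), so no matching can be larger.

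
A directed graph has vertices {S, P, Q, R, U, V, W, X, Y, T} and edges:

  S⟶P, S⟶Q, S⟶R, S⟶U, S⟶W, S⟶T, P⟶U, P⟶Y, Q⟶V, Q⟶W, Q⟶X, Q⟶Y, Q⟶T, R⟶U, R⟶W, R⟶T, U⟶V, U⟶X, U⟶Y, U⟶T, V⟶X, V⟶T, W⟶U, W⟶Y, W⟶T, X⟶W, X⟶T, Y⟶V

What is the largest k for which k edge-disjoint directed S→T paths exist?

Assign every edge capacity 1; by Menger, the answer equals the max flow.
Path S→T (+1); total 1.
Path S→Q→T (+1); total 2.
Path S→R→T (+1); total 3.
Path S→U→T (+1); total 4.
Path S→W→T (+1); total 5.
Path S→P→U→V→T (+1); total 6.
No residual S→T path; max flow = 6.
Certifying cut of size 6: {S→P, S→Q, S→R, S→T, S→U, S→W}.

6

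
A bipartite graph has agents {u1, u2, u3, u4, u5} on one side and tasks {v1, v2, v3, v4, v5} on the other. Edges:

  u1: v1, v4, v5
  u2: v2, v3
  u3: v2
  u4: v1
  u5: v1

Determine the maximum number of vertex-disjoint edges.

4

Unit-capacity flow: source→left, listed edges, right→sink; max matching = max flow.
Augmenting path u1→v1 (+1); matched 1.
Augmenting path u2→v2 (+1); matched 2.
Augmenting path u3→v2→u2→v3 (+1); matched 3.
Augmenting path u4→v1→u1→v4 (+1); matched 4.
No augmenting path remains; maximum matching = 4.
König certificate: {u1, u2, u3, v1} is a vertex cover of size 4 (every listed pair touches it), so no matching can be larger.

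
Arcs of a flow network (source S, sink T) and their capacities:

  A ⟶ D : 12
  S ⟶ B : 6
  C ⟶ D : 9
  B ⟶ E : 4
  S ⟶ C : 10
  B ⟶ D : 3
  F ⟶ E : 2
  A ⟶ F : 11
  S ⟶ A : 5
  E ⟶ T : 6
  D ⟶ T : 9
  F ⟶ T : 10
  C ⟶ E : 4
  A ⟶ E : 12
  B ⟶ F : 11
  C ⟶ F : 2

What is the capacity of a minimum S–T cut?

Augment S→A→D→T: bottleneck 5, flow now 5.
Augment S→B→D→T: bottleneck 3, flow now 8.
Augment S→B→E→T: bottleneck 3, flow now 11.
Augment S→C→D→T: bottleneck 1, flow now 12.
Augment S→C→E→T: bottleneck 3, flow now 15.
Augment S→C→F→T: bottleneck 2, flow now 17.
Augment S→C→D→A→F→T: bottleneck 4, flow now 21. (uses reverse residual edge)
No augmenting path remains; maximum flow = 21.
By max-flow min-cut, the minimum cut capacity equals the max flow.
In the residual graph, reachable from S: {S}.
Min-cut edges: S→A (5), S→B (6), S→C (10); capacity 5 + 6 + 10 = 21.

21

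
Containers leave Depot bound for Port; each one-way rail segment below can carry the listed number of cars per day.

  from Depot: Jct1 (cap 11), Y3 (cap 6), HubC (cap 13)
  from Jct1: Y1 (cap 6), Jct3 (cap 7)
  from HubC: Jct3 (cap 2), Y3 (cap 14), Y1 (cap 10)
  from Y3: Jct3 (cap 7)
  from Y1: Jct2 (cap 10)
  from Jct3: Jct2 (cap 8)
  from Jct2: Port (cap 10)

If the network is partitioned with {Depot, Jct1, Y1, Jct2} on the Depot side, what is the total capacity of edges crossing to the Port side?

Edges leaving {Depot, Jct1, Y1, Jct2}: Depot→HubC (13), Depot→Y3 (6), Jct1→Jct3 (7), Jct2→Port (10).
Cut capacity = 13 + 6 + 7 + 10 = 36.

36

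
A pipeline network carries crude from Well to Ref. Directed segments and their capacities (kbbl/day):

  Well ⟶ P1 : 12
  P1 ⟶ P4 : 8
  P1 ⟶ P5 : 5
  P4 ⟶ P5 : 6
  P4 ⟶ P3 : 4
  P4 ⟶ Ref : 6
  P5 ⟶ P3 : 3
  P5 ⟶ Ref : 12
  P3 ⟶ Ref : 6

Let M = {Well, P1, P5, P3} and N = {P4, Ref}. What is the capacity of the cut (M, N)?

Edges leaving {Well, P1, P5, P3}: P1→P4 (8), P5→Ref (12), P3→Ref (6).
Cut capacity = 8 + 12 + 6 = 26.

26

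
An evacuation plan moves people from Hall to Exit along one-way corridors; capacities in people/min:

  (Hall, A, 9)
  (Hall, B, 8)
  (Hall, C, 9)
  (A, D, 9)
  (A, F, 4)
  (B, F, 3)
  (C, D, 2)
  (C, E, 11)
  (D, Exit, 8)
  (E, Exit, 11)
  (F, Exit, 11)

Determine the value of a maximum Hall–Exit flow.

Augment Hall→A→D→Exit: bottleneck 8, flow now 8.
Augment Hall→A→F→Exit: bottleneck 1, flow now 9.
Augment Hall→B→F→Exit: bottleneck 3, flow now 12.
Augment Hall→C→E→Exit: bottleneck 9, flow now 21.
No augmenting path remains; maximum flow = 21.
In the residual graph, reachable from Hall: {Hall, B}.
Min-cut edges: Hall→A (9), Hall→C (9), B→F (3); capacity 9 + 9 + 3 = 21.
This cut is saturated, so no flow can exceed 21.

21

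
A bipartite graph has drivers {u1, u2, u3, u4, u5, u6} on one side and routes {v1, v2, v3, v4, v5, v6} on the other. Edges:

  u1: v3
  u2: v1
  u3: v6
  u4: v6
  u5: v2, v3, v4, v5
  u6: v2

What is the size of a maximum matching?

5

Unit-capacity flow: source→left, listed edges, right→sink; max matching = max flow.
Augmenting path u1→v3 (+1); matched 1.
Augmenting path u2→v1 (+1); matched 2.
Augmenting path u3→v6 (+1); matched 3.
Augmenting path u5→v2 (+1); matched 4.
Augmenting path u6→v2→u5→v4 (+1); matched 5.
No augmenting path remains; maximum matching = 5.
König certificate: {u1, u2, u5, u6, v6} is a vertex cover of size 5 (every listed pair touches it), so no matching can be larger.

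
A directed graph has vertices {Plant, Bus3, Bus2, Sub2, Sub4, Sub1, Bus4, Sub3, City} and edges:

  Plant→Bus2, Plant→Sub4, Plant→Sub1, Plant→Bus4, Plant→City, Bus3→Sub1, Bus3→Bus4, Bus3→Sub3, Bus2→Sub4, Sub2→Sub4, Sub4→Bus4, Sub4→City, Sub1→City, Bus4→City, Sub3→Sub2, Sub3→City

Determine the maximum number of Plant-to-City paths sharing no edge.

Assign every edge capacity 1; by Menger, the answer equals the max flow.
Path Plant→City (+1); total 1.
Path Plant→Sub4→City (+1); total 2.
Path Plant→Sub1→City (+1); total 3.
Path Plant→Bus4→City (+1); total 4.
No residual Plant→City path; max flow = 4.
Certifying cut of size 4: {Bus4→City, Plant→City, Plant→Sub1, Sub4→City}.

4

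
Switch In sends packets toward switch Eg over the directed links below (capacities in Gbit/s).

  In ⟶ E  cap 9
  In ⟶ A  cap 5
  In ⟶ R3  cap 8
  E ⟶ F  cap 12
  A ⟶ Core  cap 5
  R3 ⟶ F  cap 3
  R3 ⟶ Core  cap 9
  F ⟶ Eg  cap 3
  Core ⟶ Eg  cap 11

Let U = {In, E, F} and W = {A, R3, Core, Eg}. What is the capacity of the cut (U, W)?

Edges leaving {In, E, F}: In→A (5), In→R3 (8), F→Eg (3).
Cut capacity = 5 + 8 + 3 = 16.

16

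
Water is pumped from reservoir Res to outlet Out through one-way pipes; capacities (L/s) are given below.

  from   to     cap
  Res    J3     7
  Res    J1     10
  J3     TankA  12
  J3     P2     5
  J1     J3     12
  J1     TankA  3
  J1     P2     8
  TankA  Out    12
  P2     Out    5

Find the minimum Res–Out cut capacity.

Augment Res→J3→TankA→Out: bottleneck 7, flow now 7.
Augment Res→J1→TankA→Out: bottleneck 3, flow now 10.
Augment Res→J1→P2→Out: bottleneck 5, flow now 15.
Augment Res→J1→J3→TankA→Out: bottleneck 2, flow now 17.
No augmenting path remains; maximum flow = 17.
By max-flow min-cut, the minimum cut capacity equals the max flow.
In the residual graph, reachable from Res: {Res}.
Min-cut edges: Res→J3 (7), Res→J1 (10); capacity 7 + 10 = 17.

17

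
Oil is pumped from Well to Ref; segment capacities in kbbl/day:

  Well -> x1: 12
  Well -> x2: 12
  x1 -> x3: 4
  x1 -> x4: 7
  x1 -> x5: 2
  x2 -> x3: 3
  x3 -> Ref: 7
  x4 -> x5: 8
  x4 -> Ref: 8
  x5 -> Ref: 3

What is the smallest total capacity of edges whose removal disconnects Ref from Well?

Augment Well→x1→x3→Ref: bottleneck 4, flow now 4.
Augment Well→x1→x4→Ref: bottleneck 7, flow now 11.
Augment Well→x1→x5→Ref: bottleneck 1, flow now 12.
Augment Well→x2→x3→Ref: bottleneck 3, flow now 15.
No augmenting path remains; maximum flow = 15.
By max-flow min-cut, the minimum cut capacity equals the max flow.
In the residual graph, reachable from Well: {Well, x2}.
Min-cut edges: Well→x1 (12), x2→x3 (3); capacity 12 + 3 = 15.

15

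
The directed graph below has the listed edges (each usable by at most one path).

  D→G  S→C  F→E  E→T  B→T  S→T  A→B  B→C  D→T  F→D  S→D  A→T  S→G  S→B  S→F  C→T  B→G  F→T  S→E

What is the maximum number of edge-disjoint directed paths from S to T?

Assign every edge capacity 1; by Menger, the answer equals the max flow.
Path S→T (+1); total 1.
Path S→B→T (+1); total 2.
Path S→C→T (+1); total 3.
Path S→D→T (+1); total 4.
Path S→E→T (+1); total 5.
Path S→F→T (+1); total 6.
No residual S→T path; max flow = 6.
Certifying cut of size 6: {S→B, S→C, S→D, S→E, S→F, S→T}.

6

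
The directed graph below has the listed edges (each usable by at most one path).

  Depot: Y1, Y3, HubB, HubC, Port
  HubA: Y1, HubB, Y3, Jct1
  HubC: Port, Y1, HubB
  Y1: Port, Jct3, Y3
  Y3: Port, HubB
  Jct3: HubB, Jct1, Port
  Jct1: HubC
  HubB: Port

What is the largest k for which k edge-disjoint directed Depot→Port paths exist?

Assign every edge capacity 1; by Menger, the answer equals the max flow.
Path Depot→Port (+1); total 1.
Path Depot→Y1→Port (+1); total 2.
Path Depot→HubC→Port (+1); total 3.
Path Depot→Y3→Port (+1); total 4.
Path Depot→HubB→Port (+1); total 5.
No residual Depot→Port path; max flow = 5.
Certifying cut of size 5: {Depot→HubB, Depot→HubC, Depot→Port, Depot→Y1, Depot→Y3}.

5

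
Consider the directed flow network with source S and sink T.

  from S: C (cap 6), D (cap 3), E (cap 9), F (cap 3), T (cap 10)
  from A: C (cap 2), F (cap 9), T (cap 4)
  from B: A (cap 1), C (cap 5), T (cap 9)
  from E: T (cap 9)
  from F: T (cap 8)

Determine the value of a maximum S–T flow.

22

Augment S→T: bottleneck 10, flow now 10.
Augment S→E→T: bottleneck 9, flow now 19.
Augment S→F→T: bottleneck 3, flow now 22.
No augmenting path remains; maximum flow = 22.
In the residual graph, reachable from S: {S, C, D}.
Min-cut edges: S→E (9), S→F (3), S→T (10); capacity 9 + 3 + 10 = 22.
This cut is saturated, so no flow can exceed 22.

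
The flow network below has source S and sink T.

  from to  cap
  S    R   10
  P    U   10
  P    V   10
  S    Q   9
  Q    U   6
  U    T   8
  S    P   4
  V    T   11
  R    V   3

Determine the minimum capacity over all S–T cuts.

13

Augment S→P→U→T: bottleneck 4, flow now 4.
Augment S→Q→U→T: bottleneck 4, flow now 8.
Augment S→R→V→T: bottleneck 3, flow now 11.
Augment S→Q→U→P→V→T: bottleneck 2, flow now 13. (uses reverse residual edge)
No augmenting path remains; maximum flow = 13.
By max-flow min-cut, the minimum cut capacity equals the max flow.
In the residual graph, reachable from S: {S, Q, R}.
Min-cut edges: S→P (4), Q→U (6), R→V (3); capacity 4 + 6 + 3 = 13.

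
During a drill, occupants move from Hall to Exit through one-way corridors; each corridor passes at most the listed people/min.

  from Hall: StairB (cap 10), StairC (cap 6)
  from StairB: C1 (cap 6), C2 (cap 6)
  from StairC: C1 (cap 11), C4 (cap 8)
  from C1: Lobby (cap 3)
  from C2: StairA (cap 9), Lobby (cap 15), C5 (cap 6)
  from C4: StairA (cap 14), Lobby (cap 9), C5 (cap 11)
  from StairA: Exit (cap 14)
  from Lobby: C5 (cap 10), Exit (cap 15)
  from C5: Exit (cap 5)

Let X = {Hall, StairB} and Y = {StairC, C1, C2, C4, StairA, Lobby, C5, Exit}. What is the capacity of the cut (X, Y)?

Edges leaving {Hall, StairB}: Hall→StairC (6), StairB→C1 (6), StairB→C2 (6).
Cut capacity = 6 + 6 + 6 = 18.

18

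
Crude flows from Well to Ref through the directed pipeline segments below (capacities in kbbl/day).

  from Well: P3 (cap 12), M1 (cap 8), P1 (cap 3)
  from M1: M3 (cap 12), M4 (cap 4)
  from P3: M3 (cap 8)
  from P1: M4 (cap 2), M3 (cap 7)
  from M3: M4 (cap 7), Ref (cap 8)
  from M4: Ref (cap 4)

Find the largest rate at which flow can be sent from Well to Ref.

Augment Well→M1→M3→Ref: bottleneck 8, flow now 8.
Augment Well→P1→M4→Ref: bottleneck 2, flow now 10.
Augment Well→P3→M3→M4→Ref: bottleneck 2, flow now 12.
No augmenting path remains; maximum flow = 12.
In the residual graph, reachable from Well: {Well, M1, P3, P1, M3, M4}.
Min-cut edges: M3→Ref (8), M4→Ref (4); capacity 8 + 4 = 12.
This cut is saturated, so no flow can exceed 12.

12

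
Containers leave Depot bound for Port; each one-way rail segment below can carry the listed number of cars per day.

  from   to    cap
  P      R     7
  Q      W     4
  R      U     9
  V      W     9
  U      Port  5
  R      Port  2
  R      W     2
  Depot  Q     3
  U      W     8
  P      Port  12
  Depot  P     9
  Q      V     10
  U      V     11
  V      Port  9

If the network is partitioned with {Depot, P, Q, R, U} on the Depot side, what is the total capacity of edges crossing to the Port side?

Edges leaving {Depot, P, Q, R, U}: P→Port (12), Q→V (10), Q→W (4), R→W (2), R→Port (2), U→V (11), U→W (8), U→Port (5).
Cut capacity = 12 + 10 + 4 + 2 + 2 + 11 + 8 + 5 = 54.

54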